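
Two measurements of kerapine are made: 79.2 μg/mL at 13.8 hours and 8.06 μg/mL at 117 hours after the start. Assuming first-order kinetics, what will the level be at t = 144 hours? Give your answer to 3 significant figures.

4.43 μg/mL

Over Δt = 117 − 13.8 = 103.2 hours, the level fell by a factor of 79.2/8.06 ≈ 9.8263.
n = log₂(9.8263) ≈ 3.2966 half-lives, so t½ = 103.2/3.2966 ≈ 31.305 hours.
From t = 117 to t = 144: 8.06 × (1/2)^((144−117)/31.305) ≈ 4.433 μg/mL.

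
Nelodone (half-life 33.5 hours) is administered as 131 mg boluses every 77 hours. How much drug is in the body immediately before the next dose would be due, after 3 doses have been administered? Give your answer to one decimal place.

The 3 doses were given 231, 154, 77 hours ago.
Total = 131·(1/2)^(231/33.5) + 131·(1/2)^(154/33.5) + 131·(1/2)^(77/33.5)
      = 1.1003 + 5.4129 + 26.629 ≈ 33.142 mg.

33.1 mg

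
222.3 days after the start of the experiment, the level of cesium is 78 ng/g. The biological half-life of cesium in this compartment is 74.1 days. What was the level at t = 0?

Number of half-lives elapsed: n = 222.3/74.1 ≈ 3.
A₀ = A × 2^n = 78 × 2^3 = 78 × 8 ≈ 624 ng/g.

624 ng/g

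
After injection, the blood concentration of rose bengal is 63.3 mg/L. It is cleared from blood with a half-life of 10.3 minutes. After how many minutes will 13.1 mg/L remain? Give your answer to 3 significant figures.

Fraction remaining = 13.1/63.3 ≈ 0.20695.
n = log₂(63.3/13.1) = ln(4.8321)/ln 2 ≈ 2.2726 half-lives.
t = n × t½ = 2.2726 × 10.3 ≈ 23.408 minutes.

23.4 minutes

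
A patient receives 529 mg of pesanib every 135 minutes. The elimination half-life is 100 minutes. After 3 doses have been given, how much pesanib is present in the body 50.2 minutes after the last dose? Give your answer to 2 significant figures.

580 mg

The 3 doses were given 320.2, 185.2, 50.2 minutes ago.
Total = 529·(1/2)^(320.2/100) + 529·(1/2)^(185.2/100) + 529·(1/2)^(50.2/100)
      = 57.485 + 146.54 + 373.54 ≈ 577.56 mg.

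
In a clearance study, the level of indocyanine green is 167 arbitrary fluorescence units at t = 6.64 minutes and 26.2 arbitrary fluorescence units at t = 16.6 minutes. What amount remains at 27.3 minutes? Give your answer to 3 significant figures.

Over Δt = 16.6 − 6.64 = 9.96 minutes, the level fell by a factor of 167/26.2 ≈ 6.374.
n = log₂(6.374) ≈ 2.6722 half-lives, so t½ = 9.96/2.6722 ≈ 3.7273 minutes.
From t = 16.6 to t = 27.3: 26.2 × (1/2)^((27.3−16.6)/3.7273) ≈ 3.582 arbitrary fluorescence units.

3.58 arbitrary fluorescence units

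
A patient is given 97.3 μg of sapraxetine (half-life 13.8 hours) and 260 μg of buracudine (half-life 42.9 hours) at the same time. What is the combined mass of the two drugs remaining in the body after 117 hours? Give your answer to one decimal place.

sapraxetine: 97.3 × (1/2)^(117/13.8) = 97.3 × (1/2)^8.4783 ≈ 0.27284 μg.
buracudine: 260 × (1/2)^(117/42.9) = 260 × (1/2)^2.7273 ≈ 39.263 μg.
Total = 0.27284 + 39.263 ≈ 39.536 μg.

39.5 μg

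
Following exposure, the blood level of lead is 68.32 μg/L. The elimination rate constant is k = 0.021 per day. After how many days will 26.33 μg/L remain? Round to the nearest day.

45 days

t½ = ln 2 / k = 0.69315 / 0.021 ≈ 33.007 days.
Fraction remaining = 26.33/68.32 ≈ 0.38539.
n = log₂(68.32/26.33) = ln(2.5948)/ln 2 ≈ 1.3756 half-lives.
t = n × t½ = 1.3756 × 33.007 ≈ 45.404 days.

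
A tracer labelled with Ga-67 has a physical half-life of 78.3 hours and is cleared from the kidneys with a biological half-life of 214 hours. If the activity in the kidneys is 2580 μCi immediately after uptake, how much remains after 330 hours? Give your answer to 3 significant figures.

47.7 μCi

1/t_eff = 1/t_phys + 1/t_biol = 1/78.3 + 1/214 = 0.017444 per hour.
t_eff = 78.3 × 214 / (78.3 + 214) ≈ 57.325 hours.
Remaining = 2580 × (1/2)^(330/57.325) = 2580 × (1/2)^5.7566 ≈ 47.721 μCi.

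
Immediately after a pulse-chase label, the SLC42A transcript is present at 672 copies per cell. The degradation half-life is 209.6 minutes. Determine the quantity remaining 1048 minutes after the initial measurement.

Elapsed time is 5 half-lives (1048/209.6).
Each half-life halves the amount: 672 × (1/2)^5 = 672/32 = 21 copies per cell.

21 copies per cell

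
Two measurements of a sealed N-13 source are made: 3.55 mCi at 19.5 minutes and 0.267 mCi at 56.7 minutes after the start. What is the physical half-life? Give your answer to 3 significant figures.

9.97 minutes

Over Δt = 56.7 − 19.5 = 37.2 minutes, the level fell by a factor of 3.55/0.267 ≈ 13.296.
n = log₂(13.296) ≈ 3.7329 half-lives, so t½ = 37.2/3.7329 ≈ 9.9654 minutes.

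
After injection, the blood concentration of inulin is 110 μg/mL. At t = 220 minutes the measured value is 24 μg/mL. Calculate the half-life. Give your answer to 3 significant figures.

100 minutes

A/A₀ = 24/110 ≈ 0.21818.
n = log₂(4.5833) ≈ 2.1964 half-lives elapsed in 220 minutes.
t½ = 220/2.1964 ≈ 100.16 minutes.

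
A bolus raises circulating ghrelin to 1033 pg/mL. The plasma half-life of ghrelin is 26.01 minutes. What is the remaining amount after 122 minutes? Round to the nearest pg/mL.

Number of half-lives: n = 122/26.01 ≈ 4.6905.
Remaining = 1033 × (1/2)^4.6905 = 1033 × 0.038727 ≈ 40.005 pg/mL.

40 pg/mL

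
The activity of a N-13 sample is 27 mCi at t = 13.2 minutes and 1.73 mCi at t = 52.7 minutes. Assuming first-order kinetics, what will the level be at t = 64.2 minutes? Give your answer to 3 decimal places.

Over Δt = 52.7 − 13.2 = 39.5 minutes, the level fell by a factor of 27/1.73 ≈ 15.607.
n = log₂(15.607) ≈ 3.9641 half-lives, so t½ = 39.5/3.9641 ≈ 9.9644 minutes.
From t = 52.7 to t = 64.2: 1.73 × (1/2)^((64.2−52.7)/9.9644) ≈ 0.77736 mCi.

0.777 mCi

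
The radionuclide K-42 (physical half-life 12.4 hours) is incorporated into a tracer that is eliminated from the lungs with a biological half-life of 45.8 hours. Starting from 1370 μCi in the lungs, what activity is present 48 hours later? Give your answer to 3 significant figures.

45.3 μCi

1/t_eff = 1/t_phys + 1/t_biol = 1/12.4 + 1/45.8 = 0.10248 per hour.
t_eff = 12.4 × 45.8 / (12.4 + 45.8) ≈ 9.7581 hours.
Remaining = 1370 × (1/2)^(48/9.7581) = 1370 × (1/2)^4.919 ≈ 45.285 μCi.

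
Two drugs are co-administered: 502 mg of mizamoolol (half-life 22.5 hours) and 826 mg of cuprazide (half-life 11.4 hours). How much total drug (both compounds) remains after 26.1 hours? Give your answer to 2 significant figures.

390 mg

mizamoolol: 502 × (1/2)^(26.1/22.5) = 502 × (1/2)^1.16 ≈ 224.65 mg.
cuprazide: 826 × (1/2)^(26.1/11.4) = 826 × (1/2)^2.2895 ≈ 168.96 mg.
Total = 224.65 + 168.96 ≈ 393.61 mg.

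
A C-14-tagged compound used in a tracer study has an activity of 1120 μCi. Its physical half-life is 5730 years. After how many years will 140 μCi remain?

17190 years

140/1120 = 1/8, so 3 half-lives have elapsed.
t = 3 × 5730 = 17190 years.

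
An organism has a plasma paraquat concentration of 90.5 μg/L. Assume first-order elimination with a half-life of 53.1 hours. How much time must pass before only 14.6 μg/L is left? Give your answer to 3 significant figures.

140 hours

Fraction remaining = 14.6/90.5 ≈ 0.16133.
n = log₂(90.5/14.6) = ln(6.1986)/ln 2 ≈ 2.6319 half-lives.
t = n × t½ = 2.6319 × 53.1 ≈ 139.76 hours.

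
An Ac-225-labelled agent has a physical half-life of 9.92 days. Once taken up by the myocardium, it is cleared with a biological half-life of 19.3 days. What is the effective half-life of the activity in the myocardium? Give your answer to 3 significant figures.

1/t_eff = 1/t_phys + 1/t_biol = 1/9.92 + 1/19.3 = 0.15262 per day.
t_eff = 9.92 × 19.3 / (9.92 + 19.3) ≈ 6.5522 days.

6.55 days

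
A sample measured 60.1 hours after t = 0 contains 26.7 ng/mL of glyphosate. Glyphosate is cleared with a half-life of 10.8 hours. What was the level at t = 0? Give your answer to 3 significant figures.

1260 ng/mL

Number of half-lives elapsed: n = 60.1/10.8 ≈ 5.5648.
A₀ = A × 2^n = 26.7 × 2^5.5648 = 26.7 × 47.334 ≈ 1263.8 ng/mL.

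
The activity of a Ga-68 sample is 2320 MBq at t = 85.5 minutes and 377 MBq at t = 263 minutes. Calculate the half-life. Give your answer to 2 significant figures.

Over Δt = 263 − 85.5 = 177.5 minutes, the level fell by a factor of 2320/377 ≈ 6.1538.
n = log₂(6.1538) ≈ 2.6215 half-lives, so t½ = 177.5/2.6215 ≈ 67.71 minutes.

68 minutes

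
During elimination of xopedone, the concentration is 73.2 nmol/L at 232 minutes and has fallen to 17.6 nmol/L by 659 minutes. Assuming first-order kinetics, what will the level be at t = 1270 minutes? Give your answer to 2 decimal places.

Over Δt = 659 − 232 = 427 minutes, the level fell by a factor of 73.2/17.6 ≈ 4.1591.
n = log₂(4.1591) ≈ 2.0563 half-lives, so t½ = 427/2.0563 ≈ 207.66 minutes.
From t = 659 to t = 1270: 17.6 × (1/2)^((1270−659)/207.66) ≈ 2.2897 nmol/L.

2.29 nmol/L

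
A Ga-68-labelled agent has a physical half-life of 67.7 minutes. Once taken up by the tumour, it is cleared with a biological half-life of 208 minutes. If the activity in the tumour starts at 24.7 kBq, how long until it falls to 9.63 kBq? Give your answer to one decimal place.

1/t_eff = 1/t_phys + 1/t_biol = 1/67.7 + 1/208 = 0.019579 per minute.
t_eff = 67.7 × 208 / (67.7 + 208) ≈ 51.076 minutes.
n = log₂(24.7/9.63) ≈ 1.3589; t = 1.3589 × 51.076 ≈ 69.407 minutes.

69.4 minutes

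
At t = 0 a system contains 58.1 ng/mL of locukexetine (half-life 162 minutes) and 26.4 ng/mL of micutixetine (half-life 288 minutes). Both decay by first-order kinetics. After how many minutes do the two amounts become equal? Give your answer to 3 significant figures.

Set 58.1·(1/2)^(t/162) = 26.4·(1/2)^(t/288).
Taking log₂: log₂(58.1/26.4) = t·(1/162 − 1/288).
log₂(2.2008) = 1.138; 1/162 − 1/288 = 0.0027006.
t = 1.138 / 0.0027006 ≈ 421.39 minutes.

421 minutes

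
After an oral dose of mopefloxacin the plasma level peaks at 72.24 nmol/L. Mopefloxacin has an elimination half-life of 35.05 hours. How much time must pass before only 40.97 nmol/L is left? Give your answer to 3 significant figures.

28.7 hours

Fraction remaining = 40.97/72.24 ≈ 0.56714.
n = log₂(72.24/40.97) = ln(1.7632)/ln 2 ≈ 0.81823 half-lives.
t = n × t½ = 0.81823 × 35.05 ≈ 28.679 hours.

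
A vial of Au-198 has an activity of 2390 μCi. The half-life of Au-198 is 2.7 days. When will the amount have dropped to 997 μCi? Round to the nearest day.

Fraction remaining = 997/2390 ≈ 0.41715.
n = log₂(2390/997) = ln(2.3972)/ln 2 ≈ 1.2613 half-lives.
t = n × t½ = 1.2613 × 2.7 ≈ 3.4056 days.

3 days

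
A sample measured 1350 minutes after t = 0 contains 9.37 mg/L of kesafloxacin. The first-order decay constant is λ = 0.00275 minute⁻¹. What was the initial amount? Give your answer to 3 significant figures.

t½ = ln 2 / λ = 0.69315 / 0.00275 ≈ 252.05 minutes.
Number of half-lives elapsed: n = 1350/252.05 ≈ 5.356.
A₀ = A × 2^n = 9.37 × 2^5.356 = 9.37 × 40.956 ≈ 383.76 mg/L.

384 mg/L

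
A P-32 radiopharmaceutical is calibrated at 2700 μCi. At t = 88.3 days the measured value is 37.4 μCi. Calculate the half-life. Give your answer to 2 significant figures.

A/A₀ = 37.4/2700 ≈ 0.013852.
n = log₂(72.193) ≈ 6.1738 half-lives elapsed in 88.3 days.
t½ = 88.3/6.1738 ≈ 14.302 days.

14 days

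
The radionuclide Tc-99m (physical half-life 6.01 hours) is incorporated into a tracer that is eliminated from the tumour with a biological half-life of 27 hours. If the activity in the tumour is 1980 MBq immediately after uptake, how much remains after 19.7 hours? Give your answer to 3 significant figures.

1/t_eff = 1/t_phys + 1/t_biol = 1/6.01 + 1/27 = 0.20343 per hour.
t_eff = 6.01 × 27 / (6.01 + 27) ≈ 4.9158 hours.
Remaining = 1980 × (1/2)^(19.7/4.9158) = 1980 × (1/2)^4.0075 ≈ 123.11 MBq.

123 MBq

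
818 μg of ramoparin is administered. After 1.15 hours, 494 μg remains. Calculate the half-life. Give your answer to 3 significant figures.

A/A₀ = 494/818 ≈ 0.60391.
n = log₂(1.6559) ≈ 0.72759 half-lives elapsed in 1.15 hours.
t½ = 1.15/0.72759 ≈ 1.5806 hours.

1.58 hours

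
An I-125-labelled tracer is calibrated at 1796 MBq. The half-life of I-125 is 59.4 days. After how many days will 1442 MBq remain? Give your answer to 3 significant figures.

18.8 days

Fraction remaining = 1442/1796 ≈ 0.8029.
n = log₂(1796/1442) = ln(1.2455)/ln 2 ≈ 0.31672 half-lives.
t = n × t½ = 0.31672 × 59.4 ≈ 18.813 days.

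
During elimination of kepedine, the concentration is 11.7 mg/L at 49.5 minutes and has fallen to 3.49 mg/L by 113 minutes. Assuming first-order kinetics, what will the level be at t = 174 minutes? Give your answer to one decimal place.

1.1 mg/L

Over Δt = 113 − 49.5 = 63.5 minutes, the level fell by a factor of 11.7/3.49 ≈ 3.3524.
n = log₂(3.3524) ≈ 1.7452 half-lives, so t½ = 63.5/1.7452 ≈ 36.385 minutes.
From t = 113 to t = 174: 3.49 × (1/2)^((174−113)/36.385) ≈ 1.0918 mg/L.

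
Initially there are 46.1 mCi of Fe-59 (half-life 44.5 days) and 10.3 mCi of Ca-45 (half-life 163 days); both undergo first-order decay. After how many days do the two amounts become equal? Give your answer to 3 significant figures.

Set 46.1·(1/2)^(t/44.5) = 10.3·(1/2)^(t/163).
Taking log₂: log₂(46.1/10.3) = t·(1/44.5 − 1/163).
log₂(4.4757) = 2.1621; 1/44.5 − 1/163 = 0.016337.
t = 2.1621 / 0.016337 ≈ 132.35 days.

132 days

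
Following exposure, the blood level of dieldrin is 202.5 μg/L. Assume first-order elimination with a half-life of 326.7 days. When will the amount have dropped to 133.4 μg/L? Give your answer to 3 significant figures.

Fraction remaining = 133.4/202.5 ≈ 0.65877.
n = log₂(202.5/133.4) = ln(1.518)/ln 2 ≈ 0.60216 half-lives.
t = n × t½ = 0.60216 × 326.7 ≈ 196.73 days.

197 days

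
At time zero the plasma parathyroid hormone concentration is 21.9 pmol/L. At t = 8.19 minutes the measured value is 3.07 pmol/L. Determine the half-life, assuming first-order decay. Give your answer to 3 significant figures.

A/A₀ = 3.07/21.9 ≈ 0.14018.
n = log₂(7.1336) ≈ 2.8346 half-lives elapsed in 8.19 minutes.
t½ = 8.19/2.8346 ≈ 2.8893 minutes.

2.89 minutes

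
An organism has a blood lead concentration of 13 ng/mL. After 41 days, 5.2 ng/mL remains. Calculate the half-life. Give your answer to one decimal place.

31.0 days

A/A₀ = 5.2/13 ≈ 0.4.
n = log₂(2.5) ≈ 1.3219 half-lives elapsed in 41 days.
t½ = 41/1.3219 ≈ 31.015 days.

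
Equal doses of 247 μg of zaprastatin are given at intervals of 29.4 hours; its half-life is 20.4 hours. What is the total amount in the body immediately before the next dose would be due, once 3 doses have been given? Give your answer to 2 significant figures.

The 3 doses were given 88.2, 58.8, 29.4 hours ago.
Total = 247·(1/2)^(88.2/20.4) + 247·(1/2)^(58.8/20.4) + 247·(1/2)^(29.4/20.4)
      = 12.336 + 33.498 + 90.962 ≈ 136.8 μg.

140 μg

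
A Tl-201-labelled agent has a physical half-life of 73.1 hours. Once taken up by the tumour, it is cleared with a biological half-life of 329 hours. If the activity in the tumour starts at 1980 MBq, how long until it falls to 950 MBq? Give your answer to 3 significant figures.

63.4 hours

1/t_eff = 1/t_phys + 1/t_biol = 1/73.1 + 1/329 = 0.016719 per hour.
t_eff = 73.1 × 329 / (73.1 + 329) ≈ 59.811 hours.
n = log₂(1980/950) ≈ 1.0595; t = 1.0595 × 59.811 ≈ 63.37 hours.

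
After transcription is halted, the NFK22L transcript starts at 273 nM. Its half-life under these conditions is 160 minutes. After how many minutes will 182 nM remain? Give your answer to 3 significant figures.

Fraction remaining = 182/273 ≈ 0.66667.
n = log₂(273/182) = ln(1.5)/ln 2 ≈ 0.58496 half-lives.
t = n × t½ = 0.58496 × 160 ≈ 93.594 minutes.

93.6 minutes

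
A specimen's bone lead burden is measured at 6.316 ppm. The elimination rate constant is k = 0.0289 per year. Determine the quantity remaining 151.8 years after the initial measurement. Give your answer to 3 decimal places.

0.079 ppm

t½ = ln 2 / k = 0.69315 / 0.0289 ≈ 23.984 years.
Number of half-lives: n = 151.8/23.984 ≈ 6.3291.
Remaining = 6.316 × (1/2)^6.3291 = 6.316 × 0.012438 ≈ 0.078557 ppm.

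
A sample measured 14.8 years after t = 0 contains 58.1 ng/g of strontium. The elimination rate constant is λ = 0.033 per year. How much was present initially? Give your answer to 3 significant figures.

94.7 ng/g

t½ = ln 2 / λ = 0.69315 / 0.033 ≈ 21.004 years.
Number of half-lives elapsed: n = 14.8/21.004 ≈ 0.70461.
A₀ = A × 2^n = 58.1 × 2^0.70461 = 58.1 × 1.6297 ≈ 94.686 ng/g.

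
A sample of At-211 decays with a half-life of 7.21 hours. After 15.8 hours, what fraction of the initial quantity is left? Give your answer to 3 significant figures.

0.219

n = 15.8/7.21 ≈ 2.1914 half-lives.
Fraction remaining = (1/2)^2.1914 ≈ 0.21894.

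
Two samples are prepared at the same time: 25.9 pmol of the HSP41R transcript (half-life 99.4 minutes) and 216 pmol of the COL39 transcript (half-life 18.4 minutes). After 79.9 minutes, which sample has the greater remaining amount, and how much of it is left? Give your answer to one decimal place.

HSP41R transcript: 25.9 × (1/2)^0.80382 ≈ 14.836 pmol.
COL39 transcript: 216 × (1/2)^4.3424 ≈ 10.648 pmol.
HSP41R transcript has more remaining, at ≈ 14.836 pmol.

HSP41R transcript, 14.8 pmol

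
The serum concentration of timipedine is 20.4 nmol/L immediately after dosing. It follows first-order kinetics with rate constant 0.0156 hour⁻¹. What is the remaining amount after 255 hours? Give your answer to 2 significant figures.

t½ = ln 2 / λ = 0.69315 / 0.0156 ≈ 44.433 hours.
Number of half-lives: n = 255/44.433 ≈ 5.739.
Remaining = 20.4 × (1/2)^5.739 = 20.4 × 0.018723 ≈ 0.38195 nmol/L.

0.38 nmol/L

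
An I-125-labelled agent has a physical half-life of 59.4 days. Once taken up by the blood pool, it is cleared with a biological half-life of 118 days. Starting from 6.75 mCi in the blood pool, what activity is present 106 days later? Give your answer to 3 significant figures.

1/t_eff = 1/t_phys + 1/t_biol = 1/59.4 + 1/118 = 0.02531 per day.
t_eff = 59.4 × 118 / (59.4 + 118) ≈ 39.511 days.
Remaining = 6.75 × (1/2)^(106/39.511) = 6.75 × (1/2)^2.6828 ≈ 1.0512 mCi.

1.05 mCi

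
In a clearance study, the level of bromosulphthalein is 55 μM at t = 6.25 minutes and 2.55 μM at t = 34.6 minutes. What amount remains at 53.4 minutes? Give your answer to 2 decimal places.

Over Δt = 34.6 − 6.25 = 28.35 minutes, the level fell by a factor of 55/2.55 ≈ 21.569.
n = log₂(21.569) ≈ 4.4309 half-lives, so t½ = 28.35/4.4309 ≈ 6.3983 minutes.
From t = 34.6 to t = 53.4: 2.55 × (1/2)^((53.4−34.6)/6.3983) ≈ 0.33268 μM.

0.33 μM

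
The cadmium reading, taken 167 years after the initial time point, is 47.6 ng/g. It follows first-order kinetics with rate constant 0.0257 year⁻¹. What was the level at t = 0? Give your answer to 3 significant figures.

t½ = ln 2 / λ = 0.69315 / 0.0257 ≈ 26.971 years.
Number of half-lives elapsed: n = 167/26.971 ≈ 6.1919.
A₀ = A × 2^n = 47.6 × 2^6.1919 = 47.6 × 73.105 ≈ 3479.8 ng/g.

3480 ng/g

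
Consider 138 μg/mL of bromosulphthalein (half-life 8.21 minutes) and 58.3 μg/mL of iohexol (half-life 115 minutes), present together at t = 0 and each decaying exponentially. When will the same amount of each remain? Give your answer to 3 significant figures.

11.0 minutes

Set 138·(1/2)^(t/8.21) = 58.3·(1/2)^(t/115).
Taking log₂: log₂(138/58.3) = t·(1/8.21 − 1/115).
log₂(2.3671) = 1.2431; 1/8.21 − 1/115 = 0.11311.
t = 1.2431 / 0.11311 ≈ 10.99 minutes.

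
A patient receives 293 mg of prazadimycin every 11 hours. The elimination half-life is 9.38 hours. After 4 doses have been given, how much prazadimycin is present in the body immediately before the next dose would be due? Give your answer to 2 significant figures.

220 mg

The 4 doses were given 44, 33, 22, 11 hours ago.
Total = 293·(1/2)^(44/9.38) + 293·(1/2)^(33/9.38) + 293·(1/2)^(22/9.38) + 293·(1/2)^(11/9.38)
      = 11.345 + 25.574 + 57.654 + 129.97 ≈ 224.54 mg.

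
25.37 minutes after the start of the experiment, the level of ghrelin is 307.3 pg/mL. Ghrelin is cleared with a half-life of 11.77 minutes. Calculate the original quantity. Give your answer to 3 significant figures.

1370 pg/mL

Number of half-lives elapsed: n = 25.37/11.77 ≈ 2.1555.
A₀ = A × 2^n = 307.3 × 2^2.1555 = 307.3 × 4.4552 ≈ 1369.1 pg/mL.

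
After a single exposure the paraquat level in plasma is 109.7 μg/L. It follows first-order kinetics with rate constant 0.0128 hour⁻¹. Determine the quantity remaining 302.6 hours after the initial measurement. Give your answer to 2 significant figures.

2.3 μg/L

t½ = ln 2 / λ = 0.69315 / 0.0128 ≈ 54.152 hours.
Number of half-lives: n = 302.6/54.152 ≈ 5.588.
Remaining = 109.7 × (1/2)^5.588 = 109.7 × 0.02079 ≈ 2.2807 μg/L.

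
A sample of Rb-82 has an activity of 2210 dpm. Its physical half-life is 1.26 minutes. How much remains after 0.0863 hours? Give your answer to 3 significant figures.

128 dpm

Convert the elapsed time: 0.0863 hours = 5.178 minutes.
Number of half-lives: n = 5.178/1.26 ≈ 4.1095.
Remaining = 2210 × (1/2)^4.1095 = 2210 × 0.057931 ≈ 128.03 dpm.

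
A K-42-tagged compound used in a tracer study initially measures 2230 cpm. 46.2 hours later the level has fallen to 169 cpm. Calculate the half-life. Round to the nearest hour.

12 hours

A/A₀ = 169/2230 ≈ 0.075785.
n = log₂(13.195) ≈ 3.7219 half-lives elapsed in 46.2 hours.
t½ = 46.2/3.7219 ≈ 12.413 hours.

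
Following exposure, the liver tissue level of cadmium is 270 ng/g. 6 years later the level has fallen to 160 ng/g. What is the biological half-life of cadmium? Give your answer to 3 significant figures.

A/A₀ = 160/270 ≈ 0.59259.
n = log₂(1.6875) ≈ 0.75489 half-lives elapsed in 6 years.
t½ = 6/0.75489 ≈ 7.9482 years.

7.95 years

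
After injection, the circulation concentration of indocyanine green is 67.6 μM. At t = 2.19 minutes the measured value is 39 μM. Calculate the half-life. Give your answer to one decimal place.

2.8 minutes

A/A₀ = 39/67.6 ≈ 0.57692.
n = log₂(1.7333) ≈ 0.79355 half-lives elapsed in 2.19 minutes.
t½ = 2.19/0.79355 ≈ 2.7598 minutes.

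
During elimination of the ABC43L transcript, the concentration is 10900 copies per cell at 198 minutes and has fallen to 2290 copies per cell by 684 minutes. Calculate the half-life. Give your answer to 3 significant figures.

216 minutes

Over Δt = 684 − 198 = 486 minutes, the level fell by a factor of 10900/2290 ≈ 4.7598.
n = log₂(4.7598) ≈ 2.2509 half-lives, so t½ = 486/2.2509 ≈ 215.91 minutes.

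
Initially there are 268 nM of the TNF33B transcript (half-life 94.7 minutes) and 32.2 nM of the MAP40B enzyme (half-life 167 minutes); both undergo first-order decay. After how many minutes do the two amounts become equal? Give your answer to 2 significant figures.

670 minutes

Set 268·(1/2)^(t/94.7) = 32.2·(1/2)^(t/167).
Taking log₂: log₂(268/32.2) = t·(1/94.7 − 1/167).
log₂(8.323) = 3.0571; 1/94.7 − 1/167 = 0.0045716.
t = 3.0571 / 0.0045716 ≈ 668.71 minutes.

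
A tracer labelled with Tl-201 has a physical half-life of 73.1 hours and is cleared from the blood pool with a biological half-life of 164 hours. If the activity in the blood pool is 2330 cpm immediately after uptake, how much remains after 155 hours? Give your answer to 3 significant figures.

1/t_eff = 1/t_phys + 1/t_biol = 1/73.1 + 1/164 = 0.019777 per hour.
t_eff = 73.1 × 164 / (73.1 + 164) ≈ 50.563 hours.
Remaining = 2330 × (1/2)^(155/50.563) = 2330 × (1/2)^3.0655 ≈ 278.32 cpm.

278 cpm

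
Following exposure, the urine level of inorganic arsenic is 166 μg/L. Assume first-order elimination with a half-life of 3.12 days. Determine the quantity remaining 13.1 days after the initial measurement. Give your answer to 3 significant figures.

Number of half-lives: n = 13.1/3.12 ≈ 4.1987.
Remaining = 166 × (1/2)^4.1987 = 166 × 0.054458 ≈ 9.04 μg/L.

9.04 μg/L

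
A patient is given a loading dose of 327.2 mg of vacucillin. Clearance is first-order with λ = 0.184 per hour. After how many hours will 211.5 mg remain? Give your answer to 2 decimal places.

2.37 hours

t½ = ln 2 / λ = 0.69315 / 0.184 ≈ 3.7671 hours.
Fraction remaining = 211.5/327.2 ≈ 0.64639.
n = log₂(327.2/211.5) = ln(1.547)/ln 2 ≈ 0.62952 half-lives.
t = n × t½ = 0.62952 × 3.7671 ≈ 2.3714 hours.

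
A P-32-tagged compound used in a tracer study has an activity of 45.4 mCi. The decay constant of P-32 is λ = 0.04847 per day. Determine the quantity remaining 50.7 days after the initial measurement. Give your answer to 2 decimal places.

t½ = ln 2 / λ = 0.69315 / 0.04847 ≈ 14.301 days.
Number of half-lives: n = 50.7/14.301 ≈ 3.5453.
Remaining = 45.4 × (1/2)^3.5453 = 45.4 × 0.085655 ≈ 3.8887 mCi.

3.89 mCi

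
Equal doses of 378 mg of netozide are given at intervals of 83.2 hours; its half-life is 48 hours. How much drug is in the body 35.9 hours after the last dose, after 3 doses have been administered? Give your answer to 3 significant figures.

313 mg

The 3 doses were given 202.3, 119.1, 35.9 hours ago.
Total = 378·(1/2)^(202.3/48) + 378·(1/2)^(119.1/48) + 378·(1/2)^(35.9/48)
      = 20.36 + 67.696 + 225.08 ≈ 313.14 mg.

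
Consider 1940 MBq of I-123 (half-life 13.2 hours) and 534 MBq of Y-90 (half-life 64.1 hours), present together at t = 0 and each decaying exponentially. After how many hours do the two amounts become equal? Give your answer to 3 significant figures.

30.9 hours

Set 1940·(1/2)^(t/13.2) = 534·(1/2)^(t/64.1).
Taking log₂: log₂(1940/534) = t·(1/13.2 − 1/64.1).
log₂(3.633) = 1.8611; 1/13.2 − 1/64.1 = 0.060157.
t = 1.8611 / 0.060157 ≈ 30.938 hours.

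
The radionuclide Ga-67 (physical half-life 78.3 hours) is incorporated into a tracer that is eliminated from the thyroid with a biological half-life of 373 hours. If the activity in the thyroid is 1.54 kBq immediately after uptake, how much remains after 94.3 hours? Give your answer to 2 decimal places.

1/t_eff = 1/t_phys + 1/t_biol = 1/78.3 + 1/373 = 0.015452 per hour.
t_eff = 78.3 × 373 / (78.3 + 373) ≈ 64.715 hours.
Remaining = 1.54 × (1/2)^(94.3/64.715) = 1.54 × (1/2)^1.4572 ≈ 0.56088 kBq.

0.56 kBq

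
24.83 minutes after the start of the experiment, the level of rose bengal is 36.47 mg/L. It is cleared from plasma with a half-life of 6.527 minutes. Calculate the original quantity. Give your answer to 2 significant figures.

510 mg/L

Number of half-lives elapsed: n = 24.83/6.527 ≈ 3.8042.
A₀ = A × 2^n = 36.47 × 2^3.8042 = 36.47 × 13.969 ≈ 509.46 mg/L.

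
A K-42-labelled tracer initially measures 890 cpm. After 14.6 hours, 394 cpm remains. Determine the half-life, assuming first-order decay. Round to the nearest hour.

A/A₀ = 394/890 ≈ 0.4427.
n = log₂(2.2589) ≈ 1.1756 half-lives elapsed in 14.6 hours.
t½ = 14.6/1.1756 ≈ 12.419 hours.

12 hours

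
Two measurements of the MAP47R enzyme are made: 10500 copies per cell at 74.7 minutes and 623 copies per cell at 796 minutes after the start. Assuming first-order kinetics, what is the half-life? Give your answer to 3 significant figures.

Over Δt = 796 − 74.7 = 721.3 minutes, the level fell by a factor of 10500/623 ≈ 16.854.
n = log₂(16.854) ≈ 4.075 half-lives, so t½ = 721.3/4.075 ≈ 177.01 minutes.

177 minutes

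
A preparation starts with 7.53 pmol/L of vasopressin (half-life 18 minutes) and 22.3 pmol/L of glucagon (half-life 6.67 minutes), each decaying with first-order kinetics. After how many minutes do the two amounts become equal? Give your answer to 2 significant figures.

Set 7.53·(1/2)^(t/18) = 22.3·(1/2)^(t/6.67).
Taking log₂: log₂(7.53/22.3) = t·(1/18 − 1/6.67).
log₂(0.33767) = -1.5663; 1/18 − 1/6.67 = -0.094369.
t = -1.5663 / -0.094369 ≈ 16.598 minutes.

17 minutes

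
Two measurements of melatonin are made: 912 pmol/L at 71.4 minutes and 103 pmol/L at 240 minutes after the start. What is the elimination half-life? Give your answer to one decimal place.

Over Δt = 240 − 71.4 = 168.6 minutes, the level fell by a factor of 912/103 ≈ 8.8544.
n = log₂(8.8544) ≈ 3.1464 half-lives, so t½ = 168.6/3.1464 ≈ 53.585 minutes.

53.6 minutes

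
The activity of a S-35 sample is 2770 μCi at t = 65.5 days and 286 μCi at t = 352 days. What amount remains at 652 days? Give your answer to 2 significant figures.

Over Δt = 352 − 65.5 = 286.5 days, the level fell by a factor of 2770/286 ≈ 9.6853.
n = log₂(9.6853) ≈ 3.2758 half-lives, so t½ = 286.5/3.2758 ≈ 87.46 days.
From t = 352 to t = 652: 286 × (1/2)^((652−352)/87.46) ≈ 26.533 μCi.

27 μCi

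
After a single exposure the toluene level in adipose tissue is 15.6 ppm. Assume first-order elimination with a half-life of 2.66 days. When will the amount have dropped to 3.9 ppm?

3.9/15.6 = 1/4, so 2 half-lives have elapsed.
t = 2 × 2.66 = 5.32 days.

5.32 days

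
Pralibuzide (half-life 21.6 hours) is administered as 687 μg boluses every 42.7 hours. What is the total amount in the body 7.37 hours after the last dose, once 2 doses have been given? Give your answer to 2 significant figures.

The 2 doses were given 50.07, 7.37 hours ago.
Total = 687·(1/2)^(50.07/21.6) + 687·(1/2)^(7.37/21.6)
      = 137.77 + 542.31 ≈ 680.08 μg.

680 μg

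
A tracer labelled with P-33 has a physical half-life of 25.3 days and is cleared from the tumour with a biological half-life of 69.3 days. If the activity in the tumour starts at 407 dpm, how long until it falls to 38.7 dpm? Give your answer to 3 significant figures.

62.9 days

1/t_eff = 1/t_phys + 1/t_biol = 1/25.3 + 1/69.3 = 0.053956 per day.
t_eff = 25.3 × 69.3 / (25.3 + 69.3) ≈ 18.534 days.
n = log₂(407/38.7) ≈ 3.3946; t = 3.3946 × 18.534 ≈ 62.915 days.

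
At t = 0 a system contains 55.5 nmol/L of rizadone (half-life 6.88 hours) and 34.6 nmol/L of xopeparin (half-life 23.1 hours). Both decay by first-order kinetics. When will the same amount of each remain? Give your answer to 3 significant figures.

Set 55.5·(1/2)^(t/6.88) = 34.6·(1/2)^(t/23.1).
Taking log₂: log₂(55.5/34.6) = t·(1/6.88 − 1/23.1).
log₂(1.604) = 0.68172; 1/6.88 − 1/23.1 = 0.10206.
t = 0.68172 / 0.10206 ≈ 6.6796 hours.

6.68 hours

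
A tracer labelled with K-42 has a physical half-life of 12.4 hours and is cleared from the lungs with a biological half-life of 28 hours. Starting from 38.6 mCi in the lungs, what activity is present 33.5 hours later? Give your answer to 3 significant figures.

2.59 mCi

1/t_eff = 1/t_phys + 1/t_biol = 1/12.4 + 1/28 = 0.11636 per hour.
t_eff = 12.4 × 28 / (12.4 + 28) ≈ 8.5941 hours.
Remaining = 38.6 × (1/2)^(33.5/8.5941) = 38.6 × (1/2)^3.898 ≈ 2.5892 mCi.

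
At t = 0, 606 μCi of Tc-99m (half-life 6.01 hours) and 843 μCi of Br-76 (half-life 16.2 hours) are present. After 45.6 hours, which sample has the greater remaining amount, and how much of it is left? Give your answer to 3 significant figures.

Tc-99m: 606 × (1/2)^7.5874 ≈ 3.151 μCi.
Br-76: 843 × (1/2)^2.8148 ≈ 119.81 μCi.
Br-76 has more remaining, at ≈ 119.81 μCi.

Br-76, 120 μCi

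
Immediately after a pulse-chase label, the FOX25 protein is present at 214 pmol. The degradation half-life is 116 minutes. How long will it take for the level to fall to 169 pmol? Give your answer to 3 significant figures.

39.5 minutes

Fraction remaining = 169/214 ≈ 0.78972.
n = log₂(214/169) = ln(1.2663)/ln 2 ≈ 0.34059 half-lives.
t = n × t½ = 0.34059 × 116 ≈ 39.508 minutes.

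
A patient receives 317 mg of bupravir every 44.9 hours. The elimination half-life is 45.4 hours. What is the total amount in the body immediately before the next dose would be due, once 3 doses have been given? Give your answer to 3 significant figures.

The 3 doses were given 134.7, 89.8, 44.9 hours ago.
Total = 317·(1/2)^(134.7/45.4) + 317·(1/2)^(89.8/45.4) + 317·(1/2)^(44.9/45.4)
      = 40.543 + 80.469 + 159.71 ≈ 280.73 mg.

281 mg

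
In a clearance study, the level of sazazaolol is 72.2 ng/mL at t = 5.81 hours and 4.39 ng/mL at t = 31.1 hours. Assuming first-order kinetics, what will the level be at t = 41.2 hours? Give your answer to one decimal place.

1.4 ng/mL

Over Δt = 31.1 − 5.81 = 25.29 hours, the level fell by a factor of 72.2/4.39 ≈ 16.446.
n = log₂(16.446) ≈ 4.0397 half-lives, so t½ = 25.29/4.0397 ≈ 6.2604 hours.
From t = 31.1 to t = 41.2: 4.39 × (1/2)^((41.2−31.1)/6.2604) ≈ 1.4348 ng/mL.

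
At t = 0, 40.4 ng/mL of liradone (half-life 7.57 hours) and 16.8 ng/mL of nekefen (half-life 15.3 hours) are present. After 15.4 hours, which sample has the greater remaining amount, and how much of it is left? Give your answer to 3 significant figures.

liradone: 40.4 × (1/2)^2.0343 ≈ 9.8624 ng/mL.
nekefen: 16.8 × (1/2)^1.0065 ≈ 8.362 ng/mL.
Liradone has more remaining, at ≈ 9.8624 ng/mL.

liradone, 9.86 ng/mL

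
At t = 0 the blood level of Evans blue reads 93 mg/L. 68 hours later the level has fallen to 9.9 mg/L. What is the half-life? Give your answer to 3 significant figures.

A/A₀ = 9.9/93 ≈ 0.10645.
n = log₂(9.3939) ≈ 3.2317 half-lives elapsed in 68 hours.
t½ = 68/3.2317 ≈ 21.041 hours.

21.0 hours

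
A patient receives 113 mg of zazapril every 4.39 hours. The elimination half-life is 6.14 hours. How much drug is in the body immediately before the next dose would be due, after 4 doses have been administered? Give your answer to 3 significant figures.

152 mg

The 4 doses were given 17.56, 13.17, 8.78, 4.39 hours ago.
Total = 113·(1/2)^(17.56/6.14) + 113·(1/2)^(13.17/6.14) + 113·(1/2)^(8.78/6.14) + 113·(1/2)^(4.39/6.14)
      = 15.565 + 25.55 + 41.939 + 68.841 ≈ 151.89 mg.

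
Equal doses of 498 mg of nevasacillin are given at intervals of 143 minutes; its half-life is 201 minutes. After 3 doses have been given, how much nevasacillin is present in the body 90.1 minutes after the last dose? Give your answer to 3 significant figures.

The 3 doses were given 376.1, 233.1, 90.1 minutes ago.
Total = 498·(1/2)^(376.1/201) + 498·(1/2)^(233.1/201) + 498·(1/2)^(90.1/201)
      = 136.13 + 222.91 + 365 ≈ 724.04 mg.

724 mg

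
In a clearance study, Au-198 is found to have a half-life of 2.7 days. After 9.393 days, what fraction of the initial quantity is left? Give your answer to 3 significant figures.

0.0897

n = 9.393/2.7 ≈ 3.4789 half-lives.
Fraction remaining = (1/2)^3.4789 ≈ 0.089691.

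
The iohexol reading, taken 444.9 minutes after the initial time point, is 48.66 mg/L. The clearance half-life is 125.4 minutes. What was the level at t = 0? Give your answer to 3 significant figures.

569 mg/L

Number of half-lives elapsed: n = 444.9/125.4 ≈ 3.5478.
A₀ = A × 2^n = 48.66 × 2^3.5478 = 48.66 × 11.695 ≈ 569.09 mg/L.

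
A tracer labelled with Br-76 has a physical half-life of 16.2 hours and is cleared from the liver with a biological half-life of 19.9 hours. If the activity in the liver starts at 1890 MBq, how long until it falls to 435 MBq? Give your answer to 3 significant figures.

1/t_eff = 1/t_phys + 1/t_biol = 1/16.2 + 1/19.9 = 0.11198 per hour.
t_eff = 16.2 × 19.9 / (16.2 + 19.9) ≈ 8.9302 hours.
n = log₂(1890/435) ≈ 2.1193; t = 2.1193 × 8.9302 ≈ 18.926 hours.

18.9 hours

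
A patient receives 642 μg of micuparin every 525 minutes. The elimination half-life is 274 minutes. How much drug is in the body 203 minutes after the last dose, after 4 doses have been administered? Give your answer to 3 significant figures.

520 μg

The 4 doses were given 1778, 1253, 728, 203 minutes ago.
Total = 642·(1/2)^(1778/274) + 642·(1/2)^(1253/274) + 642·(1/2)^(728/274) + 642·(1/2)^(203/274)
      = 7.1472 + 26.973 + 101.79 + 384.16 ≈ 520.07 μg.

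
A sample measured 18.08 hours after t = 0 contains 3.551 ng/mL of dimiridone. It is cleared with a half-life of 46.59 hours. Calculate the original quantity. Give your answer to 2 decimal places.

Number of half-lives elapsed: n = 18.08/46.59 ≈ 0.38807.
A₀ = A × 2^n = 3.551 × 2^0.38807 = 3.551 × 1.3086 ≈ 4.647 ng/mL.

4.65 ng/mL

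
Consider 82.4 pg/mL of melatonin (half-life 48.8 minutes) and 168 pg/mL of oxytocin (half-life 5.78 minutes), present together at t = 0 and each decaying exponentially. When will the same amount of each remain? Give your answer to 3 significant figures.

6.74 minutes

Set 82.4·(1/2)^(t/48.8) = 168·(1/2)^(t/5.78).
Taking log₂: log₂(82.4/168) = t·(1/48.8 − 1/5.78).
log₂(0.49048) = -1.0277; 1/48.8 − 1/5.78 = -0.15252.
t = -1.0277 / -0.15252 ≈ 6.7385 minutes.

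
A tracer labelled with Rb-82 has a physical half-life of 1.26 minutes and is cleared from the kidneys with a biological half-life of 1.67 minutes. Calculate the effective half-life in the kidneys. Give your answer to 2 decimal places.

1/t_eff = 1/t_phys + 1/t_biol = 1/1.26 + 1/1.67 = 1.3925 per minute.
t_eff = 1.26 × 1.67 / (1.26 + 1.67) ≈ 0.71816 minutes.

0.72 minutes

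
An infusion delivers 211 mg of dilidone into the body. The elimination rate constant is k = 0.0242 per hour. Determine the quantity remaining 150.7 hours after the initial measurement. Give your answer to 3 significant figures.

t½ = ln 2 / k = 0.69315 / 0.0242 ≈ 28.642 hours.
Number of half-lives: n = 150.7/28.642 ≈ 5.2614.
Remaining = 211 × (1/2)^5.2614 = 211 × 0.026071 ≈ 5.5009 mg.

5.50 mg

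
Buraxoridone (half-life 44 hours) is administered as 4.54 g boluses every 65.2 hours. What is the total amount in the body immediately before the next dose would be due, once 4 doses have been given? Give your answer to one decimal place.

2.5 g

The 4 doses were given 260.8, 195.6, 130.4, 65.2 hours ago.
Total = 4.54·(1/2)^(260.8/44) + 4.54·(1/2)^(195.6/44) + 4.54·(1/2)^(130.4/44) + 4.54·(1/2)^(65.2/44)
      = 0.074605 + 0.20837 + 0.58199 + 1.6255 ≈ 2.4905 g.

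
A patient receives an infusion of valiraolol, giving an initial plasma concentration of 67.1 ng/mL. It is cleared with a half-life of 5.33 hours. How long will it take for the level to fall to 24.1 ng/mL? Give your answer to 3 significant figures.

Fraction remaining = 24.1/67.1 ≈ 0.35917.
n = log₂(67.1/24.1) = ln(2.7842)/ln 2 ≈ 1.4773 half-lives.
t = n × t½ = 1.4773 × 5.33 ≈ 7.8739 hours.

7.87 hours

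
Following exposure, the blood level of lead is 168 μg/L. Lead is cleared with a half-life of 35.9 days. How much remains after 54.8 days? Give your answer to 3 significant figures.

Number of half-lives: n = 54.8/35.9 ≈ 1.5265.
Remaining = 168 × (1/2)^1.5265 = 168 × 0.34713 ≈ 58.317 μg/L.

58.3 μg/L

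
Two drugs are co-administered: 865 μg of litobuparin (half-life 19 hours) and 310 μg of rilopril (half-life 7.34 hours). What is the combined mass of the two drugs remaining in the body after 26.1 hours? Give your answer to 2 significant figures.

360 μg

litobuparin: 865 × (1/2)^(26.1/19) = 865 × (1/2)^1.3737 ≈ 333.81 μg.
rilopril: 310 × (1/2)^(26.1/7.34) = 310 × (1/2)^3.5559 ≈ 26.36 μg.
Total = 333.81 + 26.36 ≈ 360.17 μg.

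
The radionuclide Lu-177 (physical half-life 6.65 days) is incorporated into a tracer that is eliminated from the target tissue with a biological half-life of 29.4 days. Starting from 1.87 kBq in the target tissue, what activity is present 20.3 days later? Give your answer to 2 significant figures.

0.14 kBq

1/t_eff = 1/t_phys + 1/t_biol = 1/6.65 + 1/29.4 = 0.18439 per day.
t_eff = 6.65 × 29.4 / (6.65 + 29.4) ≈ 5.4233 days.
Remaining = 1.87 × (1/2)^(20.3/5.4233) = 1.87 × (1/2)^3.7431 ≈ 0.13965 kBq.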